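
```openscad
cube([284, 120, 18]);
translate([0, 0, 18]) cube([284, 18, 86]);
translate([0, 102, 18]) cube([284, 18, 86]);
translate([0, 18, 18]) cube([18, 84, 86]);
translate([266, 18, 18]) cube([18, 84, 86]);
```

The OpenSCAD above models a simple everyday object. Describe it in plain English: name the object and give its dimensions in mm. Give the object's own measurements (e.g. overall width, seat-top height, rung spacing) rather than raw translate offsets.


An open-topped rectangular box: outside dimensions 284×120×104 mm, with a uniform wall and base thickness of 18 mm. The base is a full 284×120 slab on the floor; four walls sit on top of the base. The front and back walls (the −y and +y sides) span the full width; the two side walls fit between them.


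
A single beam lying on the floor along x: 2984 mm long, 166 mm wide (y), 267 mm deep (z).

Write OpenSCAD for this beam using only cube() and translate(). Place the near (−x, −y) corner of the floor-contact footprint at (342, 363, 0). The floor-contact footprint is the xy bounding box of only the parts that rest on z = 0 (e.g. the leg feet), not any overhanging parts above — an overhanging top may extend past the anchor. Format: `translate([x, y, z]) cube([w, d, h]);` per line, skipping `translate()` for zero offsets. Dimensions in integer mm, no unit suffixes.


translate([342, 363, 0]) cube([2984, 166, 267]);


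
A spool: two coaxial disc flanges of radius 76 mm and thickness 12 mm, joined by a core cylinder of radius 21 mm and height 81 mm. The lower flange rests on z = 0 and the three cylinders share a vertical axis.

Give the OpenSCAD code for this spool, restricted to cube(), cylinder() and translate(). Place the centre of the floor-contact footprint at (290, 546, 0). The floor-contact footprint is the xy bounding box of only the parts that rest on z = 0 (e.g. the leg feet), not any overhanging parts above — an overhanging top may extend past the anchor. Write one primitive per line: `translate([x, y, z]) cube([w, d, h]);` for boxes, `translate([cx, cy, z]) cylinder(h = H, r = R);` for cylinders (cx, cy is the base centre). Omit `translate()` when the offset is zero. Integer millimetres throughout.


translate([290, 546, 0]) cylinder(h = 12, r = 76);
translate([290, 546, 12]) cylinder(h = 81, r = 21);
translate([290, 546, 93]) cylinder(h = 12, r = 76);


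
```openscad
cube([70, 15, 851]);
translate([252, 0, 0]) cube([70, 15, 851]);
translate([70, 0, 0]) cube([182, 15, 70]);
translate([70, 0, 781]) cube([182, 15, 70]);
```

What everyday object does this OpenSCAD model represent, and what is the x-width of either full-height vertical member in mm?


A picture frame. The border width is 70 mm.

Four thin pieces enclosing a rectangular opening — a picture frame. The two full-height stiles are 851 mm tall; the top rail sits at z = 781 and is 70 mm tall, so the border above the opening is 851 − 781 = 70 mm, matching the stile x-width.


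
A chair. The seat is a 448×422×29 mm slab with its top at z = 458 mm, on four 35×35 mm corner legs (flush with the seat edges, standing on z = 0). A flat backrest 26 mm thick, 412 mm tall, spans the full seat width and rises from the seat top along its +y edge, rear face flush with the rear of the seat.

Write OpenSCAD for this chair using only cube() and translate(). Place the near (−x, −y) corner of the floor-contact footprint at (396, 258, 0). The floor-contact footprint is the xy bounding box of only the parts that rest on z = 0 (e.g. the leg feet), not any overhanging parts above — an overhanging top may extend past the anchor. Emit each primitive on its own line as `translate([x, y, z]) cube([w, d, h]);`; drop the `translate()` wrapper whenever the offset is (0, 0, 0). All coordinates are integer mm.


translate([396, 258, 429]) cube([448, 422, 29]);
translate([396, 258, 0]) cube([35, 35, 429]);
translate([809, 258, 0]) cube([35, 35, 429]);
translate([396, 645, 0]) cube([35, 35, 429]);
translate([809, 645, 0]) cube([35, 35, 429]);
translate([396, 654, 458]) cube([448, 26, 412]);


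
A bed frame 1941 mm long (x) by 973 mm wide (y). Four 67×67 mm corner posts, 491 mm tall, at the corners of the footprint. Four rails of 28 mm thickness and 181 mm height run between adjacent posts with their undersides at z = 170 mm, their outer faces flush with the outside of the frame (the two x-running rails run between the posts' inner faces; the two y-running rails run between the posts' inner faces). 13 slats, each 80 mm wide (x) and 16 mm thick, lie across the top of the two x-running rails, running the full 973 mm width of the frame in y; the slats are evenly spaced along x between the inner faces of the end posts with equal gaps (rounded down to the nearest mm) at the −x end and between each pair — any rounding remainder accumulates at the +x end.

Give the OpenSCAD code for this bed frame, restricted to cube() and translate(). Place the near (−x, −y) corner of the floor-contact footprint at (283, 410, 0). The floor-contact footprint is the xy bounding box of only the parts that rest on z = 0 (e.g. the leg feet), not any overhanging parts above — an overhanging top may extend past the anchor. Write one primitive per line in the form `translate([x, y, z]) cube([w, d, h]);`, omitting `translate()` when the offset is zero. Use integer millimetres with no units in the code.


translate([283, 410, 0]) cube([67, 67, 491]);
translate([283, 1316, 0]) cube([67, 67, 491]);
translate([2157, 410, 0]) cube([67, 67, 491]);
translate([2157, 1316, 0]) cube([67, 67, 491]);
translate([350, 410, 170]) cube([1807, 28, 181]);
translate([350, 1355, 170]) cube([1807, 28, 181]);
translate([283, 477, 170]) cube([28, 839, 181]);
translate([2196, 477, 170]) cube([28, 839, 181]);
translate([404, 410, 351]) cube([80, 973, 16]);
translate([538, 410, 351]) cube([80, 973, 16]);
translate([672, 410, 351]) cube([80, 973, 16]);
translate([806, 410, 351]) cube([80, 973, 16]);
translate([940, 410, 351]) cube([80, 973, 16]);
translate([1074, 410, 351]) cube([80, 973, 16]);
translate([1208, 410, 351]) cube([80, 973, 16]);
translate([1342, 410, 351]) cube([80, 973, 16]);
translate([1476, 410, 351]) cube([80, 973, 16]);
translate([1610, 410, 351]) cube([80, 973, 16]);
translate([1744, 410, 351]) cube([80, 973, 16]);
translate([1878, 410, 351]) cube([80, 973, 16]);
translate([2012, 410, 351]) cube([80, 973, 16]);


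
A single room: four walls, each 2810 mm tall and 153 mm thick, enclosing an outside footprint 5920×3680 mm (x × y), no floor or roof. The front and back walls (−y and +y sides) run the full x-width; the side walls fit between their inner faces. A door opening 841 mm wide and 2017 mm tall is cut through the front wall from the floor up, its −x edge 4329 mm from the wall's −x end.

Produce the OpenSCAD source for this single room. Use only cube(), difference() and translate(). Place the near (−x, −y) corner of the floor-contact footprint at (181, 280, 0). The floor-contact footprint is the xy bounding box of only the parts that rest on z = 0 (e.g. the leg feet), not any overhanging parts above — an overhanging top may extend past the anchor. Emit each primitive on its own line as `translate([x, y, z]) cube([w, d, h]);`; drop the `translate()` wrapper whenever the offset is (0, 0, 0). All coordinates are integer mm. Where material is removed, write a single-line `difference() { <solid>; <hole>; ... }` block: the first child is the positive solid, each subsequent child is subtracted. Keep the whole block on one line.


difference() { translate([181, 280, 0]) cube([5920, 153, 2810]); translate([4510, 280, 0]) cube([841, 153, 2017]); }
translate([181, 3807, 0]) cube([5920, 153, 2810]);
translate([181, 433, 0]) cube([153, 3374, 2810]);
translate([5948, 433, 0]) cube([153, 3374, 2810]);


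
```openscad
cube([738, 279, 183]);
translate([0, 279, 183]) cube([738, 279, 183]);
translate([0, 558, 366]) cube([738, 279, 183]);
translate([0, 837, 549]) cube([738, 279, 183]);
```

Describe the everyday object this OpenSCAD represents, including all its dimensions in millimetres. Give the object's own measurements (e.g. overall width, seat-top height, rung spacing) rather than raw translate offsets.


A straight staircase of 4 solid steps. Each step is 738 mm wide (x), 279 mm deep (y, the going) and 183 mm tall (the rise). The first step rests on the floor; each subsequent step sits one going further in +y and one rise higher in +z, directly behind and above the previous step with no overlap.


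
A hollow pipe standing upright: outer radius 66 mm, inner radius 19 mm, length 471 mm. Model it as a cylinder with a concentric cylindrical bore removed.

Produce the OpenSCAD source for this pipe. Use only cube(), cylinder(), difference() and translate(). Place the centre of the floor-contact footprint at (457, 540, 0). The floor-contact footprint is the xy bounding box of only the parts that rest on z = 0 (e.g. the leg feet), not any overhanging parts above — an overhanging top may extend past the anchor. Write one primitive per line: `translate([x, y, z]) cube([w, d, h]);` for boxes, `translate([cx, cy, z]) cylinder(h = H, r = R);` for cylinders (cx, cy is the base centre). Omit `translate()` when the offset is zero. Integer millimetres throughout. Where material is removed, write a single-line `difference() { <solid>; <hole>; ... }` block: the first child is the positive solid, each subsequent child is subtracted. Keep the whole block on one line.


difference() { translate([457, 540, 0]) cylinder(h = 471, r = 66); translate([457, 540, 0]) cylinder(h = 471, r = 19); }


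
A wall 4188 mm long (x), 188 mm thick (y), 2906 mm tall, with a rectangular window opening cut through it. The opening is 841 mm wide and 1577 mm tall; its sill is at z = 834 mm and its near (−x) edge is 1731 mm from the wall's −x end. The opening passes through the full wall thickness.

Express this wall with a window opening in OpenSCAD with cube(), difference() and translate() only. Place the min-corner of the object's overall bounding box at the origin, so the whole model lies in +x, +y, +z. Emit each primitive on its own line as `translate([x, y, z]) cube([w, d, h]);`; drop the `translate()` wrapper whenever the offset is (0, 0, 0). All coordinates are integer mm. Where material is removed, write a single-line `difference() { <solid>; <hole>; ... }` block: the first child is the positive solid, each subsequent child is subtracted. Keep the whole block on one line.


difference() { cube([4188, 188, 2906]); translate([1731, 0, 834]) cube([841, 188, 1577]); }


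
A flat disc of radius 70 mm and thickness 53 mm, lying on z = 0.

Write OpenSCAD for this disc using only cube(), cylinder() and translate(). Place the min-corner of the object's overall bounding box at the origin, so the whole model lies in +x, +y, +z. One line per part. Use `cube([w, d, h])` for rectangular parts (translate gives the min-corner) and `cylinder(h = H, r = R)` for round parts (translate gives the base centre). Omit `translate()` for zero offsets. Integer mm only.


translate([70, 70, 0]) cylinder(h = 53, r = 70);


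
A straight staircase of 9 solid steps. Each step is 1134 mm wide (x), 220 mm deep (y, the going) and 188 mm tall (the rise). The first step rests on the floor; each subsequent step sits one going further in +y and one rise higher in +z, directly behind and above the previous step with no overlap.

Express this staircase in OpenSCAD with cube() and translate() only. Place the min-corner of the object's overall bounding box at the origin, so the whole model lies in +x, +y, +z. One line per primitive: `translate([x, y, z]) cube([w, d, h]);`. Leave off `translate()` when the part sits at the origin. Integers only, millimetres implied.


cube([1134, 220, 188]);
translate([0, 220, 188]) cube([1134, 220, 188]);
translate([0, 440, 376]) cube([1134, 220, 188]);
translate([0, 660, 564]) cube([1134, 220, 188]);
translate([0, 880, 752]) cube([1134, 220, 188]);
translate([0, 1100, 940]) cube([1134, 220, 188]);
translate([0, 1320, 1128]) cube([1134, 220, 188]);
translate([0, 1540, 1316]) cube([1134, 220, 188]);
translate([0, 1760, 1504]) cube([1134, 220, 188]);


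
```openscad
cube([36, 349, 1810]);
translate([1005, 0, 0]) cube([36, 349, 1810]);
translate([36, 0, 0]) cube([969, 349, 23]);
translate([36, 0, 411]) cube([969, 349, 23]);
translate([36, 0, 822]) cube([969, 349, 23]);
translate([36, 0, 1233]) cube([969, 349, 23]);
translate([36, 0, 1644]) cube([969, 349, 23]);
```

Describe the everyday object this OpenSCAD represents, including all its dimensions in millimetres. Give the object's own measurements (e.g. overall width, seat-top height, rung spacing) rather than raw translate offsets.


An open bookshelf. Two side panels, each 36 mm thick, 349 mm deep and 1810 mm tall, stand 1041 mm apart (outside-to-outside). Between them sit 5 shelves, each 23 mm thick and 349 mm deep, spanning the full gap between the sides. The bottom shelf rests on the floor (its underside at z = 0) and the clear gap between one shelf's top and the next shelf's underside is 388 mm.


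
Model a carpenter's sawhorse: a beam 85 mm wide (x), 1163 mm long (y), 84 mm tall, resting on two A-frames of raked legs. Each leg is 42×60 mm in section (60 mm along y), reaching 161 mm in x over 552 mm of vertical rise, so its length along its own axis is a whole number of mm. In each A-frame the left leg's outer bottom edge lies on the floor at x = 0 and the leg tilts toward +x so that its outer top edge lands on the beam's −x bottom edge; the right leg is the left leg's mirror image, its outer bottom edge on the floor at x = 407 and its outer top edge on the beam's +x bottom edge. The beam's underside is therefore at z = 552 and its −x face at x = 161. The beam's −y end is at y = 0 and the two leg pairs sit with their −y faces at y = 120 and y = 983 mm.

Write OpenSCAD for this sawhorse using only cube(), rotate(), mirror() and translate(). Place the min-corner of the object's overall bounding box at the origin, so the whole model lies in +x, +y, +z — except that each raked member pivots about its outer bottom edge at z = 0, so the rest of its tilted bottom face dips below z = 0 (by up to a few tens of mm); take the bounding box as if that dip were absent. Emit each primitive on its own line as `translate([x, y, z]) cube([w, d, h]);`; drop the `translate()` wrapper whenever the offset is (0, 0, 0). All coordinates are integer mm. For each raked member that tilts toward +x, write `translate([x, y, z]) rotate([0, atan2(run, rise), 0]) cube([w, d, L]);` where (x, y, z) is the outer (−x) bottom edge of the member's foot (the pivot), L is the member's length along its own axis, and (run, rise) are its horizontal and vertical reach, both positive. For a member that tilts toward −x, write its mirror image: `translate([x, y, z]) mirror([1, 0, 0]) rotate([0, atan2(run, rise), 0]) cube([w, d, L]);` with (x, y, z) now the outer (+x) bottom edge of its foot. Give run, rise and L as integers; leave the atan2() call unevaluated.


translate([161, 0, 552]) cube([85, 1163, 84]);
translate([0, 120, 0]) rotate([0, atan2(161, 552), 0]) cube([42, 60, 575]);
translate([407, 120, 0]) mirror([1, 0, 0]) rotate([0, atan2(161, 552), 0]) cube([42, 60, 575]);
translate([0, 983, 0]) rotate([0, atan2(161, 552), 0]) cube([42, 60, 575]);
translate([407, 983, 0]) mirror([1, 0, 0]) rotate([0, atan2(161, 552), 0]) cube([42, 60, 575]);


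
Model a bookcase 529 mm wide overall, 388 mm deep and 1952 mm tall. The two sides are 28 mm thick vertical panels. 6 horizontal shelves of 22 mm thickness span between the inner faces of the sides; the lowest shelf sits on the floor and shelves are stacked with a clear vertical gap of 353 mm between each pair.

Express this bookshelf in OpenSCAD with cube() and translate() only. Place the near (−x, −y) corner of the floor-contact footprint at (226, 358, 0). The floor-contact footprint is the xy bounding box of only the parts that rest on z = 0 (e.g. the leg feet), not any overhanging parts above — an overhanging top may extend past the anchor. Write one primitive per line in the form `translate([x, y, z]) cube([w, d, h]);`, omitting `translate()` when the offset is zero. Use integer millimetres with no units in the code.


translate([226, 358, 0]) cube([28, 388, 1952]);
translate([727, 358, 0]) cube([28, 388, 1952]);
translate([254, 358, 0]) cube([473, 388, 22]);
translate([254, 358, 375]) cube([473, 388, 22]);
translate([254, 358, 750]) cube([473, 388, 22]);
translate([254, 358, 1125]) cube([473, 388, 22]);
translate([254, 358, 1500]) cube([473, 388, 22]);
translate([254, 358, 1875]) cube([473, 388, 22]);


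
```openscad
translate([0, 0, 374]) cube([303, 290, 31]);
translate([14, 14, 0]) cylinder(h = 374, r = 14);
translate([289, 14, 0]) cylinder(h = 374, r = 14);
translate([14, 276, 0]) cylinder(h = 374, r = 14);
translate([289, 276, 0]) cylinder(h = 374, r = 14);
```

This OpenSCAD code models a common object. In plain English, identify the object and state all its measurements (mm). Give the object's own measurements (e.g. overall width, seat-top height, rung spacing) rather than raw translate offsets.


A simple wooden stool: a rectangular seat 303 mm (x) by 290 mm (y), 31 mm thick, top face at z = 405 mm, on four round legs, each 28 mm in diameter. The legs rest on z = 0, each leg's axis is inset half a diameter from the nearest pair of seat edges (so the leg's bounding box is flush with the corner).


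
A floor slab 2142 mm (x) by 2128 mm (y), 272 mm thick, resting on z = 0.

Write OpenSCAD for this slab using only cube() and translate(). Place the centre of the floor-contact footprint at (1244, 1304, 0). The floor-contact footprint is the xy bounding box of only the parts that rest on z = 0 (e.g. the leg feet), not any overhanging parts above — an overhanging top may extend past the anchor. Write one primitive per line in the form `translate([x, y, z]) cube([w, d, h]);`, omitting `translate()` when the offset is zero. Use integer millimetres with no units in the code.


translate([173, 240, 0]) cube([2142, 2128, 272]);


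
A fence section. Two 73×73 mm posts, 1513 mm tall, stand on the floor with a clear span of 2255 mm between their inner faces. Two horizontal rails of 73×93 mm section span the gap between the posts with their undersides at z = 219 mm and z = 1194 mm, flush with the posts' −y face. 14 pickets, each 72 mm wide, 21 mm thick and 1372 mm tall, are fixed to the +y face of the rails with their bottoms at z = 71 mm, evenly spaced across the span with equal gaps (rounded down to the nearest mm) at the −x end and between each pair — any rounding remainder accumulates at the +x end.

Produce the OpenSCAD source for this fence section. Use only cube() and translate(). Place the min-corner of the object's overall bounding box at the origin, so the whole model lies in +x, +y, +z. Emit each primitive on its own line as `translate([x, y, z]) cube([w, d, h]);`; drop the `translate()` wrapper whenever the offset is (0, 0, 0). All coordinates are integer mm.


cube([73, 73, 1513]);
translate([2328, 0, 0]) cube([73, 73, 1513]);
translate([73, 0, 219]) cube([2255, 73, 93]);
translate([73, 0, 1194]) cube([2255, 73, 93]);
translate([156, 73, 71]) cube([72, 21, 1372]);
translate([311, 73, 71]) cube([72, 21, 1372]);
translate([466, 73, 71]) cube([72, 21, 1372]);
translate([621, 73, 71]) cube([72, 21, 1372]);
translate([776, 73, 71]) cube([72, 21, 1372]);
translate([931, 73, 71]) cube([72, 21, 1372]);
translate([1086, 73, 71]) cube([72, 21, 1372]);
translate([1241, 73, 71]) cube([72, 21, 1372]);
translate([1396, 73, 71]) cube([72, 21, 1372]);
translate([1551, 73, 71]) cube([72, 21, 1372]);
translate([1706, 73, 71]) cube([72, 21, 1372]);
translate([1861, 73, 71]) cube([72, 21, 1372]);
translate([2016, 73, 71]) cube([72, 21, 1372]);
translate([2171, 73, 71]) cube([72, 21, 1372]);


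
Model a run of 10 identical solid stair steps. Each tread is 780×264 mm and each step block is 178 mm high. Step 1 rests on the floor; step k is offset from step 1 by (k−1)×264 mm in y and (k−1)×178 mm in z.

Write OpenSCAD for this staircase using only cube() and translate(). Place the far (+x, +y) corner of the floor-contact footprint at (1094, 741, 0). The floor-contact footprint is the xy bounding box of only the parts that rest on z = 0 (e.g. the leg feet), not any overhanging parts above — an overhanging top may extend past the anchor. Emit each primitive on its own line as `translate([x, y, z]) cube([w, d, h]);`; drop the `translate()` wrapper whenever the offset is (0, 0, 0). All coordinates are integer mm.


translate([314, 477, 0]) cube([780, 264, 178]);
translate([314, 741, 178]) cube([780, 264, 178]);
translate([314, 1005, 356]) cube([780, 264, 178]);
translate([314, 1269, 534]) cube([780, 264, 178]);
translate([314, 1533, 712]) cube([780, 264, 178]);
translate([314, 1797, 890]) cube([780, 264, 178]);
translate([314, 2061, 1068]) cube([780, 264, 178]);
translate([314, 2325, 1246]) cube([780, 264, 178]);
translate([314, 2589, 1424]) cube([780, 264, 178]);
translate([314, 2853, 1602]) cube([780, 264, 178]);


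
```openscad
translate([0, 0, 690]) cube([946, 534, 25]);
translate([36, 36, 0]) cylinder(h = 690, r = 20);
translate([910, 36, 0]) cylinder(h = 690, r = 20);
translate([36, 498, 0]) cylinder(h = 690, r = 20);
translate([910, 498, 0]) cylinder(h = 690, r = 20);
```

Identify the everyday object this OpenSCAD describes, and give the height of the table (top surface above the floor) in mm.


A table. The table height is 715 mm.

A 946×534×25 slab sits at z = 690 on four Ø40 mm round legs — a table. The top surface is at 690 + 25 = 715 mm.


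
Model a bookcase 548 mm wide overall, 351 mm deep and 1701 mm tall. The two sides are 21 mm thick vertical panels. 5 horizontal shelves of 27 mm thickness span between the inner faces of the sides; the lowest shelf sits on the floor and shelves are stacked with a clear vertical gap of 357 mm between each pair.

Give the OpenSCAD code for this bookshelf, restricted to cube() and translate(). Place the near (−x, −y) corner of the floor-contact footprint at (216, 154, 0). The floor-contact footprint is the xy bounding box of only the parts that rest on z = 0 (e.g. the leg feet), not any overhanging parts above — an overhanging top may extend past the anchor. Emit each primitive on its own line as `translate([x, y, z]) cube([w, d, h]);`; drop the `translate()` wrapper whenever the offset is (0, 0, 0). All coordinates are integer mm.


translate([216, 154, 0]) cube([21, 351, 1701]);
translate([743, 154, 0]) cube([21, 351, 1701]);
translate([237, 154, 0]) cube([506, 351, 27]);
translate([237, 154, 384]) cube([506, 351, 27]);
translate([237, 154, 768]) cube([506, 351, 27]);
translate([237, 154, 1152]) cube([506, 351, 27]);
translate([237, 154, 1536]) cube([506, 351, 27]);


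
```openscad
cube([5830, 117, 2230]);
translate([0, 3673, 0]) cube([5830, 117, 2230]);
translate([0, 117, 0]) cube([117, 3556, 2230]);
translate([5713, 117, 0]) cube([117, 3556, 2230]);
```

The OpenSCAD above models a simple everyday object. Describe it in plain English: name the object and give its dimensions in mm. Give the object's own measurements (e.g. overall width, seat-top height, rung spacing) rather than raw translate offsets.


The wall frame of a small rectangular building: four walls, each 2230 mm tall and 117 mm thick, enclosing a footprint 5830 mm (x) by 3790 mm (y) outside-to-outside, with no floor or roof. The front and back walls (the −y and +y sides) span the full width; the two side walls fit between them.


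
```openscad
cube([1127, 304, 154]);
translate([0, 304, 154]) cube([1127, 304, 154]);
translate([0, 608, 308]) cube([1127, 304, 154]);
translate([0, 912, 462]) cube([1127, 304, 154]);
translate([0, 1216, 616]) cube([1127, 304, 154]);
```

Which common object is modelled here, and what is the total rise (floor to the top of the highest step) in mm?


A staircase. The total rise is 770 mm.

5 identical blocks, each offset up and back from the previous — a staircase. Each step is 154 mm tall and there are 5 of them, so the total rise is 5 × 154 = 770 mm.


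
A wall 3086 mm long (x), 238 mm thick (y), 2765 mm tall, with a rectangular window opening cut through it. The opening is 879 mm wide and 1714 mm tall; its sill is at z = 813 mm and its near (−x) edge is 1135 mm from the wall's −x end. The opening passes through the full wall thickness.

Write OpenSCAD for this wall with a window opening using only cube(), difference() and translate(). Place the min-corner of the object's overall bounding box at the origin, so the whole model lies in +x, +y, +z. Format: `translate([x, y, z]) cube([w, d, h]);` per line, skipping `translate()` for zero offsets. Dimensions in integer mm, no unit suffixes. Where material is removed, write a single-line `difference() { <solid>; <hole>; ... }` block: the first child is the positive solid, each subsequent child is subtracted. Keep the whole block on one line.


difference() { cube([3086, 238, 2765]); translate([1135, 0, 813]) cube([879, 238, 1714]); }


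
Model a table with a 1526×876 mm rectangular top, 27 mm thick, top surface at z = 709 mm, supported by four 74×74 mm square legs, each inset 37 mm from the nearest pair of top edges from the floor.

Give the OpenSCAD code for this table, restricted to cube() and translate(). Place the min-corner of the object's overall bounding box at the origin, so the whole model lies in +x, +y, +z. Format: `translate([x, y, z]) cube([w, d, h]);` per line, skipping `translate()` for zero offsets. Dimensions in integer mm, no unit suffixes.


translate([0, 0, 682]) cube([1526, 876, 27]);
translate([37, 37, 0]) cube([74, 74, 682]);
translate([1415, 37, 0]) cube([74, 74, 682]);
translate([37, 765, 0]) cube([74, 74, 682]);
translate([1415, 765, 0]) cube([74, 74, 682]);


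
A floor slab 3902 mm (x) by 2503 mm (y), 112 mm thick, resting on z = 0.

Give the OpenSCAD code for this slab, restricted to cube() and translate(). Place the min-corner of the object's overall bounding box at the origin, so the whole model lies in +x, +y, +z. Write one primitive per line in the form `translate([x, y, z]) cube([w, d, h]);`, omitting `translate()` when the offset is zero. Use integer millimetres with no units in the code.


cube([3902, 2503, 112]);


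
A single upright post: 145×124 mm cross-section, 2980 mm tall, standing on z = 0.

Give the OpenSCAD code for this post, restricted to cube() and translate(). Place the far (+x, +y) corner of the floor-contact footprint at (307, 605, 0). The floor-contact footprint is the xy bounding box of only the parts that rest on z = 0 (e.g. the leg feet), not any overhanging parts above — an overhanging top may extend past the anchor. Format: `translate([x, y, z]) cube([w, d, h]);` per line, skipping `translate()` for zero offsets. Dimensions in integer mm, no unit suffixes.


translate([162, 481, 0]) cube([145, 124, 2980]);


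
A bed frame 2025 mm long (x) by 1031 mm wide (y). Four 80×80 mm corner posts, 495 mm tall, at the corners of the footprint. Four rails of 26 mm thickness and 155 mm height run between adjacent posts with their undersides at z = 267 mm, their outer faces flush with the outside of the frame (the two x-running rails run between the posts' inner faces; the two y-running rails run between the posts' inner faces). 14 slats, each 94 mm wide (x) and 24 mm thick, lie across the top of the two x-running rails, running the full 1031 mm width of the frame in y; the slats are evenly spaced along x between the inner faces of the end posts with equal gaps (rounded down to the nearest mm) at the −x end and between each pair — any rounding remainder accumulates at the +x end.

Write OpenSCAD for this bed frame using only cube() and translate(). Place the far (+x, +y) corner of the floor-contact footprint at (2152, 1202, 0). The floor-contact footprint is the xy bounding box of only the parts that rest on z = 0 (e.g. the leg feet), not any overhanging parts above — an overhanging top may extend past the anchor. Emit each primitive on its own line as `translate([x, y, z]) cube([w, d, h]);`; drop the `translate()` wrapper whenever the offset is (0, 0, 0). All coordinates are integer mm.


// slat z = rail_z + rail_h = 267 + 155 = 422
// slat gap = ⌊(1865 − 14·94) / 15⌋ = 36
translate([127, 171, 0]) cube([80, 80, 495]);
translate([127, 1122, 0]) cube([80, 80, 495]);
translate([2072, 171, 0]) cube([80, 80, 495]);
translate([2072, 1122, 0]) cube([80, 80, 495]);
translate([207, 171, 267]) cube([1865, 26, 155]);
translate([207, 1176, 267]) cube([1865, 26, 155]);
translate([127, 251, 267]) cube([26, 871, 155]);
translate([2126, 251, 267]) cube([26, 871, 155]);
translate([243, 171, 422]) cube([94, 1031, 24]);
translate([373, 171, 422]) cube([94, 1031, 24]);
translate([503, 171, 422]) cube([94, 1031, 24]);
translate([633, 171, 422]) cube([94, 1031, 24]);
translate([763, 171, 422]) cube([94, 1031, 24]);
translate([893, 171, 422]) cube([94, 1031, 24]);
translate([1023, 171, 422]) cube([94, 1031, 24]);
translate([1153, 171, 422]) cube([94, 1031, 24]);
translate([1283, 171, 422]) cube([94, 1031, 24]);
translate([1413, 171, 422]) cube([94, 1031, 24]);
translate([1543, 171, 422]) cube([94, 1031, 24]);
translate([1673, 171, 422]) cube([94, 1031, 24]);
translate([1803, 171, 422]) cube([94, 1031, 24]);
translate([1933, 171, 422]) cube([94, 1031, 24]);


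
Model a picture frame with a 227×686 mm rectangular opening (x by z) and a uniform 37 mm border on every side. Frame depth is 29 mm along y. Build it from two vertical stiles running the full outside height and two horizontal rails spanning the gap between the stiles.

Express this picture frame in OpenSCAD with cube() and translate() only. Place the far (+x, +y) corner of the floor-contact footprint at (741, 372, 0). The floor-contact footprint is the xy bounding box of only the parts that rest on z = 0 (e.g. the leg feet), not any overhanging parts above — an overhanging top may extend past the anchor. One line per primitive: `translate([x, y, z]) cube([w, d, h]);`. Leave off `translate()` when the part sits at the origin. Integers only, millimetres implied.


translate([440, 343, 0]) cube([37, 29, 760]);
translate([704, 343, 0]) cube([37, 29, 760]);
translate([477, 343, 0]) cube([227, 29, 37]);
translate([477, 343, 723]) cube([227, 29, 37]);


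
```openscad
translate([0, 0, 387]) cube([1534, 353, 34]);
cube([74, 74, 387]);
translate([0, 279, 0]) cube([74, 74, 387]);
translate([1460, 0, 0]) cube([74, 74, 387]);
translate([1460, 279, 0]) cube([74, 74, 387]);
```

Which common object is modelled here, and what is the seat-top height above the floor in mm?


A bench. The seat-top height is 421 mm.

A long slab on four corner posts — a bench. The slab sits at z = 387 with thickness 34, so the top is 387 + 34 = 421 mm.


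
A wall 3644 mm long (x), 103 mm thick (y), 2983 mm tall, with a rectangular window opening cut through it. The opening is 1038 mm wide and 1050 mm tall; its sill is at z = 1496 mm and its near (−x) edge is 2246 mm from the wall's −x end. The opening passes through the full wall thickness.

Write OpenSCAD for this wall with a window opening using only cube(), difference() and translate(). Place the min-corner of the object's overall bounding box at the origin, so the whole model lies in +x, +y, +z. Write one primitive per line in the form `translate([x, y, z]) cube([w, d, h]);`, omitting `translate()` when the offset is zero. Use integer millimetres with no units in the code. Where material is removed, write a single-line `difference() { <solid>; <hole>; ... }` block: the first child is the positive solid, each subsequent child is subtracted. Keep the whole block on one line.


difference() { cube([3644, 103, 2983]); translate([2246, 0, 1496]) cube([1038, 103, 1050]); }


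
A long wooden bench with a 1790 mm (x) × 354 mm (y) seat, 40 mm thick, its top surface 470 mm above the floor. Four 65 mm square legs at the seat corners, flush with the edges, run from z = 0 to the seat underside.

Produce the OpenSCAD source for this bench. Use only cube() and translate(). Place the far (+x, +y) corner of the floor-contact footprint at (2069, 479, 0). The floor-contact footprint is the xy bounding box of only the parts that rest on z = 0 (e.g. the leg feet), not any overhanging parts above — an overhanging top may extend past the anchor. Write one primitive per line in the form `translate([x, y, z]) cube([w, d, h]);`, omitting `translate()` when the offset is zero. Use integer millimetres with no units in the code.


// leg_h = 470 − 40 = 430
translate([279, 125, 430]) cube([1790, 354, 40]);
translate([279, 125, 0]) cube([65, 65, 430]);
translate([279, 414, 0]) cube([65, 65, 430]);
translate([2004, 125, 0]) cube([65, 65, 430]);
translate([2004, 414, 0]) cube([65, 65, 430]);


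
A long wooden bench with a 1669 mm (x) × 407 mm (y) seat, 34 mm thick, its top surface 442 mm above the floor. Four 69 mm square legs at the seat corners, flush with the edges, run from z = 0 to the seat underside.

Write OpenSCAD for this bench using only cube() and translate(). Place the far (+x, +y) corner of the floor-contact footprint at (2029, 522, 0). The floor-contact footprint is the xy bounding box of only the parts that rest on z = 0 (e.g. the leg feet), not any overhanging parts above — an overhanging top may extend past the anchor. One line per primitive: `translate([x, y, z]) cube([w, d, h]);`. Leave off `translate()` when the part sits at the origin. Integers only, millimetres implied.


// leg_h = 442 − 34 = 408
translate([360, 115, 408]) cube([1669, 407, 34]);
translate([360, 115, 0]) cube([69, 69, 408]);
translate([360, 453, 0]) cube([69, 69, 408]);
translate([1960, 115, 0]) cube([69, 69, 408]);
translate([1960, 453, 0]) cube([69, 69, 408]);


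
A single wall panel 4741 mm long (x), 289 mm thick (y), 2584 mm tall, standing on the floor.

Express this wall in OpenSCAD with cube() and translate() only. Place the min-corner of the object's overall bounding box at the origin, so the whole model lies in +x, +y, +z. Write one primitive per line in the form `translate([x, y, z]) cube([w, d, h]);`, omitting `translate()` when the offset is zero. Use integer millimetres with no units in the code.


cube([4741, 289, 2584]);


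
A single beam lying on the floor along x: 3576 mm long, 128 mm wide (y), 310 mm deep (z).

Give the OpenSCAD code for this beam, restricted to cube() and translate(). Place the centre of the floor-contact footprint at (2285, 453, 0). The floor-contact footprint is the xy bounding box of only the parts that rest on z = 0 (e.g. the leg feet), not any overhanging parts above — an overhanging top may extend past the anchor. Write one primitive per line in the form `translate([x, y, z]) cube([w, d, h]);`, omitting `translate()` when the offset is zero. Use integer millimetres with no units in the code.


translate([497, 389, 0]) cube([3576, 128, 310]);


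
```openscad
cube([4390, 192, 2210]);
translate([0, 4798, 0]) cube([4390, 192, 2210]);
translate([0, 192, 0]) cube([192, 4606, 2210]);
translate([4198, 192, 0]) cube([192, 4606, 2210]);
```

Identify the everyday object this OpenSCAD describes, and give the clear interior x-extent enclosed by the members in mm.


A house (or room) frame. The interior width is 4006 mm.

Four 2210 mm walls enclosing a rectangle with no floor or roof — a room or house frame. Outside width is 4390 mm and wall thickness is 192 mm, so the interior width is 4390 − 2 × 192 = 4006 mm.


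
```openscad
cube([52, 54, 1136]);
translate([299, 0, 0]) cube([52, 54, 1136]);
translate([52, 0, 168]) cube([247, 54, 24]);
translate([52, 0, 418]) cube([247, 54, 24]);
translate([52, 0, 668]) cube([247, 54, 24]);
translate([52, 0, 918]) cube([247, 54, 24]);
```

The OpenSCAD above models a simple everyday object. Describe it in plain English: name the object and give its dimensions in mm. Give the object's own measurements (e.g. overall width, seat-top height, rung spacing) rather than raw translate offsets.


A straight ladder. Two 52×54 mm vertical rails, 1136 mm tall, stand 351 mm apart (outside-to-outside) with their front faces coplanar on the −y side. 4 rungs, each 54 mm deep and 24 mm tall, span between the inner faces of the rails, front faces flush with the rails. The lowest rung's underside is at z = 168 mm and rungs are spaced 250 mm apart (underside to underside).


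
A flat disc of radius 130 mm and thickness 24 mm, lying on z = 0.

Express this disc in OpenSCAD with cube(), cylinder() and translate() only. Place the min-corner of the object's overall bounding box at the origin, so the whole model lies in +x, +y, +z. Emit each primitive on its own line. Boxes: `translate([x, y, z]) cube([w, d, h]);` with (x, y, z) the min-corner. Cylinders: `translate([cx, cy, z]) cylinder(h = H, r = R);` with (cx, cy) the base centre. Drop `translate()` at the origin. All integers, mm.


translate([130, 130, 0]) cylinder(h = 24, r = 130);


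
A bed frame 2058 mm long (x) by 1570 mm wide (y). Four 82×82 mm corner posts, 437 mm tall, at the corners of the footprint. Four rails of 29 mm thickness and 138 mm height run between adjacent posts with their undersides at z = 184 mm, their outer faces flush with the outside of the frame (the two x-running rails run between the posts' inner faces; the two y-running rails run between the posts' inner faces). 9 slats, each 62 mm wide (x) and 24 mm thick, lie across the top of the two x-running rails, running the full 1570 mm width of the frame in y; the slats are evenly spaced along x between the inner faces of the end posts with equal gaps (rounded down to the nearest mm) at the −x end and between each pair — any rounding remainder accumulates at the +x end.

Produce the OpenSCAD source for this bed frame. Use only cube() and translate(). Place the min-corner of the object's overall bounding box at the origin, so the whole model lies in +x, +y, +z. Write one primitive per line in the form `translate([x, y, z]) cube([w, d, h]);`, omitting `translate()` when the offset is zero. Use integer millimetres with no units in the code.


// slat z = rail_z + rail_h = 184 + 138 = 322
// slat gap = ⌊(1894 − 9·62) / 10⌋ = 133
cube([82, 82, 437]);
translate([0, 1488, 0]) cube([82, 82, 437]);
translate([1976, 0, 0]) cube([82, 82, 437]);
translate([1976, 1488, 0]) cube([82, 82, 437]);
translate([82, 0, 184]) cube([1894, 29, 138]);
translate([82, 1541, 184]) cube([1894, 29, 138]);
translate([0, 82, 184]) cube([29, 1406, 138]);
translate([2029, 82, 184]) cube([29, 1406, 138]);
translate([215, 0, 322]) cube([62, 1570, 24]);
translate([410, 0, 322]) cube([62, 1570, 24]);
translate([605, 0, 322]) cube([62, 1570, 24]);
translate([800, 0, 322]) cube([62, 1570, 24]);
translate([995, 0, 322]) cube([62, 1570, 24]);
translate([1190, 0, 322]) cube([62, 1570, 24]);
translate([1385, 0, 322]) cube([62, 1570, 24]);
translate([1580, 0, 322]) cube([62, 1570, 24]);
translate([1775, 0, 322]) cube([62, 1570, 24]);


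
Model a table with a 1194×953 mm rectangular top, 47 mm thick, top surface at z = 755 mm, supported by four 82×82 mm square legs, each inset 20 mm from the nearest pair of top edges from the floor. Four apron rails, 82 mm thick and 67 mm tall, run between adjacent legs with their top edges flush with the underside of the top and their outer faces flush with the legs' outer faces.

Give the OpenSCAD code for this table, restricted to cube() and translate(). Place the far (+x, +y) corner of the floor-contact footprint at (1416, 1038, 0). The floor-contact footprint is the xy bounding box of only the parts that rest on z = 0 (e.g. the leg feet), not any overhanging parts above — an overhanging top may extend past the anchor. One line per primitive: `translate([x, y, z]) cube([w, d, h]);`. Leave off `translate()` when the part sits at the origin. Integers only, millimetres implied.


// leg_h = 755 - 47 = 708
// apron z = 708 - 67 = 641
translate([242, 105, 708]) cube([1194, 953, 47]);
translate([262, 125, 0]) cube([82, 82, 708]);
translate([1334, 125, 0]) cube([82, 82, 708]);
translate([262, 956, 0]) cube([82, 82, 708]);
translate([1334, 956, 0]) cube([82, 82, 708]);
translate([344, 125, 641]) cube([990, 82, 67]);
translate([344, 956, 641]) cube([990, 82, 67]);
translate([262, 207, 641]) cube([82, 749, 67]);
translate([1334, 207, 641]) cube([82, 749, 67]);
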